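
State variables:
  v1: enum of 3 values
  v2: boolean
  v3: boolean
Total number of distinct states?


State space = product of domain sizes of all variables.
Domain sizes:
  v1 (enum of 3 values): 3
  v2 (boolean): 2
  v3 (boolean): 2
Product = 3 * 2 * 2 = 12

12


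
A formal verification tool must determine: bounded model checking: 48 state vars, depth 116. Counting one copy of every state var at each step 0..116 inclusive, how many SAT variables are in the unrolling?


BMC unrolls to depth k, creating one copy of each state var for steps 0..k.
Step count = 116 + 1 = 117 (steps 0 through 116)
Vars per step = 48
Total = 48 * 117 = 5616

5616


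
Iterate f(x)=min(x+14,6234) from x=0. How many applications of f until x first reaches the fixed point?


Step 1: x=0, cap=6234, increment=14
Step 2: x grows by 14 each step until capped at 6234; fixed point is x=6234
Step 3: iterations = ceil(6234/14) = 446

446


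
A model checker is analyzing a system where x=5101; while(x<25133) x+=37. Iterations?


Step 1: x goes from 5101 toward 25133 by 37; the body runs while x<25133, so iterations = ceil((bound-start)/step)
Step 2: Distance=20032
Step 3: ceil(20032/37)=542

542


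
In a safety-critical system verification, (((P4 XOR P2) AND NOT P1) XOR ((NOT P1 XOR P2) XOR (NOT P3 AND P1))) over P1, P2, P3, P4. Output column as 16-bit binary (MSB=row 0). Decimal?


Formula: (((P4 XOR P2) AND NOT P1) XOR ((NOT P1 XOR P2) XOR (NOT P3 AND P1))) over P1, P2, P3, P4 (16 rows)
Evaluate each row (bits = P1,P2,P3,P4, MSB first):
  row 0 [0000]: (((0 XOR 0) AND NOT 0) XOR ((NOT 0 XOR 0) XOR (NOT 0 AND 0))) -> 1
  row 1 [0001]: (((1 XOR 0) AND NOT 0) XOR ((NOT 0 XOR 0) XOR (NOT 0 AND 0))) -> 0
  row 2 [0010]: (((0 XOR 0) AND NOT 0) XOR ((NOT 0 XOR 0) XOR (NOT 1 AND 0))) -> 1
  row 3 [0011]: (((1 XOR 0) AND NOT 0) XOR ((NOT 0 XOR 0) XOR (NOT 1 AND 0))) -> 0
  row 4 [0100]: (((0 XOR 1) AND NOT 0) XOR ((NOT 0 XOR 1) XOR (NOT 0 AND 0))) -> 1
  row 5 [0101]: (((1 XOR 1) AND NOT 0) XOR ((NOT 0 XOR 1) XOR (NOT 0 AND 0))) -> 0
  row 6 [0110]: (((0 XOR 1) AND NOT 0) XOR ((NOT 0 XOR 1) XOR (NOT 1 AND 0))) -> 1
  row 7 [0111]: (((1 XOR 1) AND NOT 0) XOR ((NOT 0 XOR 1) XOR (NOT 1 AND 0))) -> 0
  row 8 [1000]: (((0 XOR 0) AND NOT 1) XOR ((NOT 1 XOR 0) XOR (NOT 0 AND 1))) -> 1
  row 9 [1001]: (((1 XOR 0) AND NOT 1) XOR ((NOT 1 XOR 0) XOR (NOT 0 AND 1))) -> 1
  row 10 [1010]: (((0 XOR 0) AND NOT 1) XOR ((NOT 1 XOR 0) XOR (NOT 1 AND 1))) -> 0
  row 11 [1011]: (((1 XOR 0) AND NOT 1) XOR ((NOT 1 XOR 0) XOR (NOT 1 AND 1))) -> 0
  row 12 [1100]: (((0 XOR 1) AND NOT 1) XOR ((NOT 1 XOR 1) XOR (NOT 0 AND 1))) -> 0
  row 13 [1101]: (((1 XOR 1) AND NOT 1) XOR ((NOT 1 XOR 1) XOR (NOT 0 AND 1))) -> 0
  row 14 [1110]: (((0 XOR 1) AND NOT 1) XOR ((NOT 1 XOR 1) XOR (NOT 1 AND 1))) -> 1
  row 15 [1111]: (((1 XOR 1) AND NOT 1) XOR ((NOT 1 XOR 1) XOR (NOT 1 AND 1))) -> 1
Full result column, 4 rows per line (P1,P2 fixed per line; P3,P4 runs 00..11 left to right):
  rows 0-3 [P1,P2=00]: 1010  = hex A
  rows 4-7 [P1,P2=01]: 1010  = hex A
  rows 8-11 [P1,P2=10]: 1100  = hex C
  rows 12-15 [P1,P2=11]: 0011  = hex 3
Output column (row 0 .. row 15) = 1010101011000011
Output column grouped in 4s = 1010 1010 1100 0011 = 0xAAC3
Convert to decimal digit by digit (value = value*16 + digit):
  A -> 10
  10*16 + 10 (A) = 170
  170*16 + 12 (C) = 2732
  2732*16 + 3 = 43715
Decimal = 43715

43715


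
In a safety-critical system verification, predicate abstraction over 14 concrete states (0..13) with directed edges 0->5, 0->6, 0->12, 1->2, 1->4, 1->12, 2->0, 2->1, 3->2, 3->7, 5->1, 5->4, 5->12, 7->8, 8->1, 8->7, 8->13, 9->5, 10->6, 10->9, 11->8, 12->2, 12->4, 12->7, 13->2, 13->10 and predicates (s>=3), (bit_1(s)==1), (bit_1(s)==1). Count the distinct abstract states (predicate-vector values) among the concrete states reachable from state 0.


BFS from 0:
Concrete reachable: {0, 1, 2, 4, 5, 6, 7, 8, 9, 10, 12, 13}
Abstract via predicates (s>=3), (bit_1(s)==1), (bit_1(s)==1):
  (0,0,0) <- {0, 1}
  (0,1,1) <- {2}
  (1,0,0) <- {4, 5, 8, 9, 12, 13}
  (1,1,1) <- {6, 7, 10}
Distinct abstract states = 4

4


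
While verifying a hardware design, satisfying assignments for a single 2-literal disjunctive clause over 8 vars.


Step 1: Total=2^8=256
Step 2: Unsat when all 2 false: 2^6=64
Step 3: Sat=256-64=192

192


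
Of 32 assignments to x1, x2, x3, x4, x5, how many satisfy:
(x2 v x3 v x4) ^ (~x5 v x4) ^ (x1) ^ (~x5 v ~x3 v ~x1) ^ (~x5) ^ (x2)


CNF with 6 clauses over 5 vars (32 assignments).
An assignment satisfies CNF iff every clause has >=1 true literal.
Check each row (bits = x1,x2,x3,x4,x5; clause T/F shown):
  row 0 [00000]: clauses=FTFTTF -> 0
  row 1 [00001]: clauses=FFFTFF -> 0
  row 2 [00010]: clauses=TTFTTF -> 0
  row 3 [00011]: clauses=TTFTFF -> 0
  row 4 [00100]: clauses=TTFTTF -> 0
  row 5 [00101]: clauses=TFFTFF -> 0
  row 6 [00110]: clauses=TTFTTF -> 0
  row 7 [00111]: clauses=TTFTFF -> 0
  row 8 [01000]: clauses=TTFTTT -> 0
  row 9 [01001]: clauses=TFFTFT -> 0
  row 10 [01010]: clauses=TTFTTT -> 0
  row 11 [01011]: clauses=TTFTFT -> 0
  row 12 [01100]: clauses=TTFTTT -> 0
  row 13 [01101]: clauses=TFFTFT -> 0
  row 14 [01110]: clauses=TTFTTT -> 0
  row 15 [01111]: clauses=TTFTFT -> 0
  row 16 [10000]: clauses=FTTTTF -> 0
  row 17 [10001]: clauses=FFTTFF -> 0
  row 18 [10010]: clauses=TTTTTF -> 0
  row 19 [10011]: clauses=TTTTFF -> 0
  row 20 [10100]: clauses=TTTTTF -> 0
  row 21 [10101]: clauses=TFTFFF -> 0
  row 22 [10110]: clauses=TTTTTF -> 0
  row 23 [10111]: clauses=TTTFFF -> 0
  row 24 [11000]: clauses=TTTTTT -> 1
  row 25 [11001]: clauses=TFTTFT -> 0
  row 26 [11010]: clauses=TTTTTT -> 1
  row 27 [11011]: clauses=TTTTFT -> 0
  row 28 [11100]: clauses=TTTTTT -> 1
  row 29 [11101]: clauses=TFTFFT -> 0
  row 30 [11110]: clauses=TTTTTT -> 1
  row 31 [11111]: clauses=TTTFFT -> 0
Full result column, 8 rows per line (x1,x2 fixed per line; x3,x4,x5 runs 000..111 left to right):
  rows 0-7 [x1,x2=00]: 00000000  (ones: 0)
  rows 8-15 [x1,x2=01]: 00000000  (ones: 0)
  rows 16-23 [x1,x2=10]: 00000000  (ones: 0)
  rows 24-31 [x1,x2=11]: 10101010  (ones: 4)
Satisfying assignments = 0+0+0+4 = 4

4


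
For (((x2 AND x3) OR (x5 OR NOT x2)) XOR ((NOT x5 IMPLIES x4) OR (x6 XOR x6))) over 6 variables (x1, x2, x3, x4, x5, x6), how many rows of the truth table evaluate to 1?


Formula: (((x2 AND x3) OR (x5 OR NOT x2)) XOR ((NOT x5 IMPLIES x4) OR (x6 XOR x6))) over 6 vars (64 rows)
Evaluate each row (x1, x2, x3, x4, x5, x6 as bits, MSB first):
  row 0 [000000]: (((0 AND 0) OR (0 OR NOT 0)) XOR ((NOT 0 IMPLIES 0) OR (0 XOR 0))) -> 1
  row 1 [000001]: (((0 AND 0) OR (0 OR NOT 0)) XOR ((NOT 0 IMPLIES 0) OR (1 XOR 1))) -> 1
  row 2 [000010]: (((0 AND 0) OR (1 OR NOT 0)) XOR ((NOT 1 IMPLIES 0) OR (0 XOR 0))) -> 0
  row 3 [000011]: (((0 AND 0) OR (1 OR NOT 0)) XOR ((NOT 1 IMPLIES 0) OR (1 XOR 1))) -> 0
  row 4 [000100]: (((0 AND 0) OR (0 OR NOT 0)) XOR ((NOT 0 IMPLIES 1) OR (0 XOR 0))) -> 0
  (every remaining row is evaluated the same way; all 64 results are listed next)
Full result column, 8 rows per line (x1,x2,x3 fixed per line; x4,x5,x6 runs 000..111 left to right):
  rows 0-7 [x1,x2,x3=000]: 11000000  (ones: 2)
  rows 8-15 [x1,x2,x3=001]: 11000000  (ones: 2)
  rows 16-23 [x1,x2,x3=010]: 00001100  (ones: 2)
  rows 24-31 [x1,x2,x3=011]: 11000000  (ones: 2)
  rows 32-39 [x1,x2,x3=100]: 11000000  (ones: 2)
  rows 40-47 [x1,x2,x3=101]: 11000000  (ones: 2)
  rows 48-55 [x1,x2,x3=110]: 00001100  (ones: 2)
  rows 56-63 [x1,x2,x3=111]: 11000000  (ones: 2)
Count of 1-rows = 2+2+2+2+2+2+2+2 = 16

16


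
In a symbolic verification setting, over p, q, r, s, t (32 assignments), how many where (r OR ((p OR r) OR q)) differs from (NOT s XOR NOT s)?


F1 = (r OR ((p OR r) OR q))
F2 = (NOT s XOR NOT s)
Evaluate both on each of 32 rows (bits = p,q,r,s,t):
  row 0 [00000]: F1=0 F2=0 -> 0
  row 1 [00001]: F1=0 F2=0 -> 0
  row 2 [00010]: F1=0 F2=0 -> 0
  row 3 [00011]: F1=0 F2=0 -> 0
  row 4 [00100]: F1=1 F2=0 (differ) -> 1
  row 5 [00101]: F1=1 F2=0 (differ) -> 1
  row 6 [00110]: F1=1 F2=0 (differ) -> 1
  row 7 [00111]: F1=1 F2=0 (differ) -> 1
  row 8 [01000]: F1=1 F2=0 (differ) -> 1
  row 9 [01001]: F1=1 F2=0 (differ) -> 1
  row 10 [01010]: F1=1 F2=0 (differ) -> 1
  row 11 [01011]: F1=1 F2=0 (differ) -> 1
  row 12 [01100]: F1=1 F2=0 (differ) -> 1
  row 13 [01101]: F1=1 F2=0 (differ) -> 1
  row 14 [01110]: F1=1 F2=0 (differ) -> 1
  row 15 [01111]: F1=1 F2=0 (differ) -> 1
  row 16 [10000]: F1=1 F2=0 (differ) -> 1
  row 17 [10001]: F1=1 F2=0 (differ) -> 1
  row 18 [10010]: F1=1 F2=0 (differ) -> 1
  row 19 [10011]: F1=1 F2=0 (differ) -> 1
  row 20 [10100]: F1=1 F2=0 (differ) -> 1
  row 21 [10101]: F1=1 F2=0 (differ) -> 1
  row 22 [10110]: F1=1 F2=0 (differ) -> 1
  row 23 [10111]: F1=1 F2=0 (differ) -> 1
  row 24 [11000]: F1=1 F2=0 (differ) -> 1
  row 25 [11001]: F1=1 F2=0 (differ) -> 1
  row 26 [11010]: F1=1 F2=0 (differ) -> 1
  row 27 [11011]: F1=1 F2=0 (differ) -> 1
  row 28 [11100]: F1=1 F2=0 (differ) -> 1
  row 29 [11101]: F1=1 F2=0 (differ) -> 1
  row 30 [11110]: F1=1 F2=0 (differ) -> 1
  row 31 [11111]: F1=1 F2=0 (differ) -> 1
Full result column, 8 rows per line (p,q fixed per line; r,s,t runs 000..111 left to right):
  rows 0-7 [p,q=00]: 00001111  (ones: 4)
  rows 8-15 [p,q=01]: 11111111  (ones: 8)
  rows 16-23 [p,q=10]: 11111111  (ones: 8)
  rows 24-31 [p,q=11]: 11111111  (ones: 8)
Disagreements = 4+8+8+8 = 28

28


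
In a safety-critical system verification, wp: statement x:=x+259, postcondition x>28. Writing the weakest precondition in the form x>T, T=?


Formula: wp(x:=E, P) = P[E/x] (substitute E for x in postcondition)
Step 1: Postcondition: x>28
Step 2: Substitute x+259 for x: x+259>28
Step 3: Solve for x: x > 28-259 = -231

-231


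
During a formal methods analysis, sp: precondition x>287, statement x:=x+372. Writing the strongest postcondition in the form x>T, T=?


Formula: sp(P, x:=E) = exists old_x. (x = E[old_x/x]) AND P[old_x/x] (old_x is the value of x before the assignment; eliminate old_x by solving x = E[old_x/x] for old_x)
Step 1: Precondition P: x>287, i.e. old_x > 287
Step 2: Assignment gives x = old_x + 372, so old_x = x - 372
Step 3: Substitute into P: x - 372 > 287
Step 4: Simplify: x > 287+372 = 659

659


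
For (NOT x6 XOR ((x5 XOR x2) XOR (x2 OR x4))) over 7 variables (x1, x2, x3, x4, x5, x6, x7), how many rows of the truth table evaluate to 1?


Formula: (NOT x6 XOR ((x5 XOR x2) XOR (x2 OR x4))) over 7 vars (128 rows)
Evaluate each row (x1, x2, x3, x4, x5, x6, x7 as bits, MSB first):
  row 0 [0000000]: (NOT 0 XOR ((0 XOR 0) XOR (0 OR 0))) -> 1
  row 1 [0000001]: (NOT 0 XOR ((0 XOR 0) XOR (0 OR 0))) -> 1
  row 2 [0000010]: (NOT 1 XOR ((0 XOR 0) XOR (0 OR 0))) -> 0
  row 3 [0000011]: (NOT 1 XOR ((0 XOR 0) XOR (0 OR 0))) -> 0
  row 4 [0000100]: (NOT 0 XOR ((1 XOR 0) XOR (0 OR 0))) -> 0
  (every remaining row is evaluated the same way; all 128 results are listed next)
Full result column, 8 rows per line (x1,x2,x3,x4 fixed per line; x5,x6,x7 runs 000..111 left to right):
  rows 0-7 [x1,x2,x3,x4=0000]: 11000011  (ones: 4)
  rows 8-15 [x1,x2,x3,x4=0001]: 00111100  (ones: 4)
  rows 16-23 [x1,x2,x3,x4=0010]: 11000011  (ones: 4)
  rows 24-31 [x1,x2,x3,x4=0011]: 00111100  (ones: 4)
  rows 32-39 [x1,x2,x3,x4=0100]: 11000011  (ones: 4)
  rows 40-47 [x1,x2,x3,x4=0101]: 11000011  (ones: 4)
  rows 48-55 [x1,x2,x3,x4=0110]: 11000011  (ones: 4)
  rows 56-63 [x1,x2,x3,x4=0111]: 11000011  (ones: 4)
  rows 64-71 [x1,x2,x3,x4=1000]: 11000011  (ones: 4)
  rows 72-79 [x1,x2,x3,x4=1001]: 00111100  (ones: 4)
  rows 80-87 [x1,x2,x3,x4=1010]: 11000011  (ones: 4)
  rows 88-95 [x1,x2,x3,x4=1011]: 00111100  (ones: 4)
  rows 96-103 [x1,x2,x3,x4=1100]: 11000011  (ones: 4)
  rows 104-111 [x1,x2,x3,x4=1101]: 11000011  (ones: 4)
  rows 112-119 [x1,x2,x3,x4=1110]: 11000011  (ones: 4)
  rows 120-127 [x1,x2,x3,x4=1111]: 11000011  (ones: 4)
Count of 1-rows = 4+4+4+4+4+4+4+4+4+4+4+4+4+4+4+4 = 64

64


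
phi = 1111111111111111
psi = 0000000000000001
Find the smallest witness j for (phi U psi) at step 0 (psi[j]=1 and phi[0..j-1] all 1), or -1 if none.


(phi U psi) at 0: need smallest j with psi[j]=1 and phi[i]=1 for all i in [0,j).
Scan from step 0:
  step 0: phi=1, psi=0 -> continue
  step 1: phi=1, psi=0 -> continue
  step 2: phi=1, psi=0 -> continue
  step 3: phi=1, psi=0 -> continue
  step 15: psi=1 and phi held for [0,15) -> witness found
Witness step = 15

15


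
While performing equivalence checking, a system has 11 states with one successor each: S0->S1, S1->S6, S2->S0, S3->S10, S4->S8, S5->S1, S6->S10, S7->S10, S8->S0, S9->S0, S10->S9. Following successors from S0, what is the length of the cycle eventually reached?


Trace from S0 until a state repeats:
  S0 -> S1 -> S6 -> S10 -> S9 -> S0
S0 first seen at step 0, revisited at step 5.
Cycle length = 5 - 0 = 5

5


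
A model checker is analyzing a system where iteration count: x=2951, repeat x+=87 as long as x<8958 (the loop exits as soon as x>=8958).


Step 1: x goes from 2951 toward 8958 by 87; the body runs while x<8958, so iterations = ceil((bound-start)/step)
Step 2: Distance=6007
Step 3: ceil(6007/87)=70

70


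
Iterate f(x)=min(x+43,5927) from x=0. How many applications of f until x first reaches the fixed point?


Step 1: x=0, cap=5927, increment=43
Step 2: x grows by 43 each step until capped at 5927; fixed point is x=5927
Step 3: iterations = ceil(5927/43) = 138

138


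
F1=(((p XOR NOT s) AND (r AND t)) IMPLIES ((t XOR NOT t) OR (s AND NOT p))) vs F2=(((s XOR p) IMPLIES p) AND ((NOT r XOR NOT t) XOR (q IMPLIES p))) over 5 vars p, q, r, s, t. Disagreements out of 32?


F1 = (((p XOR NOT s) AND (r AND t)) IMPLIES ((t XOR NOT t) OR (s AND NOT p)))
F2 = (((s XOR p) IMPLIES p) AND ((NOT r XOR NOT t) XOR (q IMPLIES p)))
Evaluate both on each of 32 rows (bits = p,q,r,s,t):
  row 0 [00000]: F1=1 F2=1 -> 0
  row 1 [00001]: F1=1 F2=0 (differ) -> 1
  row 2 [00010]: F1=1 F2=0 (differ) -> 1
  row 3 [00011]: F1=1 F2=0 (differ) -> 1
  row 4 [00100]: F1=1 F2=0 (differ) -> 1
  row 5 [00101]: F1=1 F2=1 -> 0
  row 6 [00110]: F1=1 F2=0 (differ) -> 1
  row 7 [00111]: F1=1 F2=0 (differ) -> 1
  row 8 [01000]: F1=1 F2=0 (differ) -> 1
  row 9 [01001]: F1=1 F2=1 -> 0
  row 10 [01010]: F1=1 F2=0 (differ) -> 1
  row 11 [01011]: F1=1 F2=0 (differ) -> 1
  row 12 [01100]: F1=1 F2=1 -> 0
  row 13 [01101]: F1=1 F2=0 (differ) -> 1
  row 14 [01110]: F1=1 F2=0 (differ) -> 1
  row 15 [01111]: F1=1 F2=0 (differ) -> 1
  row 16 [10000]: F1=1 F2=1 -> 0
  row 17 [10001]: F1=1 F2=0 (differ) -> 1
  row 18 [10010]: F1=1 F2=1 -> 0
  row 19 [10011]: F1=1 F2=0 (differ) -> 1
  row 20 [10100]: F1=1 F2=0 (differ) -> 1
  row 21 [10101]: F1=1 F2=1 -> 0
  row 22 [10110]: F1=1 F2=0 (differ) -> 1
  row 23 [10111]: F1=1 F2=1 -> 0
  row 24 [11000]: F1=1 F2=1 -> 0
  row 25 [11001]: F1=1 F2=0 (differ) -> 1
  row 26 [11010]: F1=1 F2=1 -> 0
  row 27 [11011]: F1=1 F2=0 (differ) -> 1
  row 28 [11100]: F1=1 F2=0 (differ) -> 1
  row 29 [11101]: F1=1 F2=1 -> 0
  row 30 [11110]: F1=1 F2=0 (differ) -> 1
  row 31 [11111]: F1=1 F2=1 -> 0
Full result column, 8 rows per line (p,q fixed per line; r,s,t runs 000..111 left to right):
  rows 0-7 [p,q=00]: 01111011  (ones: 6)
  rows 8-15 [p,q=01]: 10110111  (ones: 6)
  rows 16-23 [p,q=10]: 01011010  (ones: 4)
  rows 24-31 [p,q=11]: 01011010  (ones: 4)
Disagreements = 6+6+4+4 = 20

20


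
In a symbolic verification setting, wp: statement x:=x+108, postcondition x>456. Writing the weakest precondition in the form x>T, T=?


Formula: wp(x:=E, P) = P[E/x] (substitute E for x in postcondition)
Step 1: Postcondition: x>456
Step 2: Substitute x+108 for x: x+108>456
Step 3: Solve for x: x > 456-108 = 348

348


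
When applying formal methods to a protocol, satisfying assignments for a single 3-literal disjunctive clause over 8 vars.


Step 1: Total=2^8=256
Step 2: Unsat when all 3 false: 2^5=32
Step 3: Sat=256-32=224

224


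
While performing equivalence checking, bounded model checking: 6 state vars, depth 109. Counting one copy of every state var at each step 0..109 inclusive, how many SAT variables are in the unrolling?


BMC unrolls to depth k, creating one copy of each state var for steps 0..k.
Step count = 109 + 1 = 110 (steps 0 through 109)
Vars per step = 6
Total = 6 * 110 = 660

660


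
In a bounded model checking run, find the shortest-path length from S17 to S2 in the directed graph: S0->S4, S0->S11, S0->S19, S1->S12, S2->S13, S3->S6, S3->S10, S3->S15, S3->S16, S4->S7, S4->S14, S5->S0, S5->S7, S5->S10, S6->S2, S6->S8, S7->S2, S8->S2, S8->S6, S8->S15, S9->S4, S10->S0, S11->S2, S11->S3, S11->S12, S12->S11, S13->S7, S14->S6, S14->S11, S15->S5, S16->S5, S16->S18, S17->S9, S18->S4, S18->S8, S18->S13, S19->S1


BFS layer-by-layer from S17:
  dist 0: {S17}
  dist 1: {S9}
  dist 2: {S4}
  dist 3: {S7, S14}
  dist 4: {S2, S6, S11}
  -> S2 reached at distance 4
Shortest path length = 4

4


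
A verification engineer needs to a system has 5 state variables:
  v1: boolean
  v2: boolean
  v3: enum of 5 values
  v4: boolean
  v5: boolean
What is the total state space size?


State space = product of domain sizes of all variables.
Domain sizes:
  v1 (boolean): 2
  v2 (boolean): 2
  v3 (enum of 5 values): 5
  v4 (boolean): 2
  v5 (boolean): 2
Product = 2 * 2 * 5 * 2 * 2 = 80

80


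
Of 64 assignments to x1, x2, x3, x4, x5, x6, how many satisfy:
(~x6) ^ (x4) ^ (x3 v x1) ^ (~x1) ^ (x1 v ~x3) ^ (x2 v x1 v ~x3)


CNF with 6 clauses over 6 vars (64 assignments).
An assignment satisfies CNF iff every clause has >=1 true literal.
Check each row (bits = x1,x2,x3,x4,x5,x6; clause T/F shown):
  row 0 [000000]: clauses=TFFTTT -> 0
  row 1 [000001]: clauses=FFFTTT -> 0
  row 2 [000010]: clauses=TFFTTT -> 0
  row 3 [000011]: clauses=FFFTTT -> 0
  row 4 [000100]: clauses=TTFTTT -> 0
  (every remaining row is evaluated the same way; all 64 results are listed next)
Full result column, 8 rows per line (x1,x2,x3 fixed per line; x4,x5,x6 runs 000..111 left to right):
  rows 0-7 [x1,x2,x3=000]: 00000000  (ones: 0)
  rows 8-15 [x1,x2,x3=001]: 00000000  (ones: 0)
  rows 16-23 [x1,x2,x3=010]: 00000000  (ones: 0)
  rows 24-31 [x1,x2,x3=011]: 00000000  (ones: 0)
  rows 32-39 [x1,x2,x3=100]: 00000000  (ones: 0)
  rows 40-47 [x1,x2,x3=101]: 00000000  (ones: 0)
  rows 48-55 [x1,x2,x3=110]: 00000000  (ones: 0)
  rows 56-63 [x1,x2,x3=111]: 00000000  (ones: 0)
Satisfying assignments = 0+0+0+0+0+0+0+0 = 0

0


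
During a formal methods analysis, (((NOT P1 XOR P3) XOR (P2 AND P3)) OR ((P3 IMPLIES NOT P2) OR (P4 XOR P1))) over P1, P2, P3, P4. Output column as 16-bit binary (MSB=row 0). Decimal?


Formula: (((NOT P1 XOR P3) XOR (P2 AND P3)) OR ((P3 IMPLIES NOT P2) OR (P4 XOR P1))) over P1, P2, P3, P4 (16 rows)
Evaluate each row (bits = P1,P2,P3,P4, MSB first):
  row 0 [0000]: (((NOT 0 XOR 0) XOR (0 AND 0)) OR ((0 IMPLIES NOT 0) OR (0 XOR 0))) -> 1
  row 1 [0001]: (((NOT 0 XOR 0) XOR (0 AND 0)) OR ((0 IMPLIES NOT 0) OR (1 XOR 0))) -> 1
  row 2 [0010]: (((NOT 0 XOR 1) XOR (0 AND 1)) OR ((1 IMPLIES NOT 0) OR (0 XOR 0))) -> 1
  row 3 [0011]: (((NOT 0 XOR 1) XOR (0 AND 1)) OR ((1 IMPLIES NOT 0) OR (1 XOR 0))) -> 1
  row 4 [0100]: (((NOT 0 XOR 0) XOR (1 AND 0)) OR ((0 IMPLIES NOT 1) OR (0 XOR 0))) -> 1
  row 5 [0101]: (((NOT 0 XOR 0) XOR (1 AND 0)) OR ((0 IMPLIES NOT 1) OR (1 XOR 0))) -> 1
  row 6 [0110]: (((NOT 0 XOR 1) XOR (1 AND 1)) OR ((1 IMPLIES NOT 1) OR (0 XOR 0))) -> 1
  row 7 [0111]: (((NOT 0 XOR 1) XOR (1 AND 1)) OR ((1 IMPLIES NOT 1) OR (1 XOR 0))) -> 1
  row 8 [1000]: (((NOT 1 XOR 0) XOR (0 AND 0)) OR ((0 IMPLIES NOT 0) OR (0 XOR 1))) -> 1
  row 9 [1001]: (((NOT 1 XOR 0) XOR (0 AND 0)) OR ((0 IMPLIES NOT 0) OR (1 XOR 1))) -> 1
  row 10 [1010]: (((NOT 1 XOR 1) XOR (0 AND 1)) OR ((1 IMPLIES NOT 0) OR (0 XOR 1))) -> 1
  row 11 [1011]: (((NOT 1 XOR 1) XOR (0 AND 1)) OR ((1 IMPLIES NOT 0) OR (1 XOR 1))) -> 1
  row 12 [1100]: (((NOT 1 XOR 0) XOR (1 AND 0)) OR ((0 IMPLIES NOT 1) OR (0 XOR 1))) -> 1
  row 13 [1101]: (((NOT 1 XOR 0) XOR (1 AND 0)) OR ((0 IMPLIES NOT 1) OR (1 XOR 1))) -> 1
  row 14 [1110]: (((NOT 1 XOR 1) XOR (1 AND 1)) OR ((1 IMPLIES NOT 1) OR (0 XOR 1))) -> 1
  row 15 [1111]: (((NOT 1 XOR 1) XOR (1 AND 1)) OR ((1 IMPLIES NOT 1) OR (1 XOR 1))) -> 0
Full result column, 4 rows per line (P1,P2 fixed per line; P3,P4 runs 00..11 left to right):
  rows 0-3 [P1,P2=00]: 1111  = hex F
  rows 4-7 [P1,P2=01]: 1111  = hex F
  rows 8-11 [P1,P2=10]: 1111  = hex F
  rows 12-15 [P1,P2=11]: 1110  = hex E
Output column (row 0 .. row 15) = 1111111111111110
Output column grouped in 4s = 1111 1111 1111 1110 = 0xFFFE
Convert to decimal digit by digit (value = value*16 + digit):
  F -> 15
  15*16 + 15 (F) = 255
  255*16 + 15 (F) = 4095
  4095*16 + 14 (E) = 65534
Decimal = 65534

65534


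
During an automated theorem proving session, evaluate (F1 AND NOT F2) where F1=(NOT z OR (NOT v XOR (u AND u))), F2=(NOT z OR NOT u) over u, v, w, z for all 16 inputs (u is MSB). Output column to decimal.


F1 = (NOT z OR (NOT v XOR (u AND u)))
F2 = (NOT z OR NOT u)
Counterexample to F1=>F2 is where F1=1 and F2=0.
Evaluate each row (bits = u,v,w,z, MSB first):
  row 0 [0000]: F1=1 F2=1 -> F1&~F2 -> 0
  row 1 [0001]: F1=1 F2=1 -> F1&~F2 -> 0
  row 2 [0010]: F1=1 F2=1 -> F1&~F2 -> 0
  row 3 [0011]: F1=1 F2=1 -> F1&~F2 -> 0
  row 4 [0100]: F1=1 F2=1 -> F1&~F2 -> 0
  row 5 [0101]: F1=0 F2=1 -> F1&~F2 -> 0
  row 6 [0110]: F1=1 F2=1 -> F1&~F2 -> 0
  row 7 [0111]: F1=0 F2=1 -> F1&~F2 -> 0
  row 8 [1000]: F1=1 F2=1 -> F1&~F2 -> 0
  row 9 [1001]: F1=0 F2=0 -> F1&~F2 -> 0
  row 10 [1010]: F1=1 F2=1 -> F1&~F2 -> 0
  row 11 [1011]: F1=0 F2=0 -> F1&~F2 -> 0
  row 12 [1100]: F1=1 F2=1 -> F1&~F2 -> 0
  row 13 [1101]: F1=1 F2=0 -> F1&~F2 -> 1
  row 14 [1110]: F1=1 F2=1 -> F1&~F2 -> 0
  row 15 [1111]: F1=1 F2=0 -> F1&~F2 -> 1
Full result column, 4 rows per line (u,v fixed per line; w,z runs 00..11 left to right):
  rows 0-3 [u,v=00]: 0000  = hex 0
  rows 4-7 [u,v=01]: 0000  = hex 0
  rows 8-11 [u,v=10]: 0000  = hex 0
  rows 12-15 [u,v=11]: 0101  = hex 5
Counterexample vector (row 0 .. row 15) = 0000000000000101
Output column grouped in 4s = 0000 0000 0000 0101 = 0x0005
Convert to decimal digit by digit (value = value*16 + digit):
  0 -> 0
  0*16 + 0 = 0
  0*16 + 0 = 0
  0*16 + 5 = 5
Decimal = 5

5


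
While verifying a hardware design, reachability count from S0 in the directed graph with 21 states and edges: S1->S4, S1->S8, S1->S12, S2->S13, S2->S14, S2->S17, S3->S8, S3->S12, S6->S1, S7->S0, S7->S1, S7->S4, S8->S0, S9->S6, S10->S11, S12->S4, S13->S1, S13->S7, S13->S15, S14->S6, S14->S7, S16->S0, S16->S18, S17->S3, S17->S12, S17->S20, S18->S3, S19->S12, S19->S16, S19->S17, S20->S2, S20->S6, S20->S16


BFS from S0:
  layer 0: {S0}
Reachable set: {S0}
Count = 1

1


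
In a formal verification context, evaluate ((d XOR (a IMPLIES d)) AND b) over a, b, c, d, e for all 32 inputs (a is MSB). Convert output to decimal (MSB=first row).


Formula: ((d XOR (a IMPLIES d)) AND b) over a, b, c, d, e (32 rows)
Evaluate each row (bits = a,b,c,d,e, MSB first):
  row 0 [00000]: ((0 XOR (0 IMPLIES 0)) AND 0) -> 0
  row 1 [00001]: ((0 XOR (0 IMPLIES 0)) AND 0) -> 0
  row 2 [00010]: ((1 XOR (0 IMPLIES 1)) AND 0) -> 0
  row 3 [00011]: ((1 XOR (0 IMPLIES 1)) AND 0) -> 0
  row 4 [00100]: ((0 XOR (0 IMPLIES 0)) AND 0) -> 0
  row 5 [00101]: ((0 XOR (0 IMPLIES 0)) AND 0) -> 0
  row 6 [00110]: ((1 XOR (0 IMPLIES 1)) AND 0) -> 0
  row 7 [00111]: ((1 XOR (0 IMPLIES 1)) AND 0) -> 0
  row 8 [01000]: ((0 XOR (0 IMPLIES 0)) AND 1) -> 1
  row 9 [01001]: ((0 XOR (0 IMPLIES 0)) AND 1) -> 1
  row 10 [01010]: ((1 XOR (0 IMPLIES 1)) AND 1) -> 0
  row 11 [01011]: ((1 XOR (0 IMPLIES 1)) AND 1) -> 0
  row 12 [01100]: ((0 XOR (0 IMPLIES 0)) AND 1) -> 1
  row 13 [01101]: ((0 XOR (0 IMPLIES 0)) AND 1) -> 1
  row 14 [01110]: ((1 XOR (0 IMPLIES 1)) AND 1) -> 0
  row 15 [01111]: ((1 XOR (0 IMPLIES 1)) AND 1) -> 0
  row 16 [10000]: ((0 XOR (1 IMPLIES 0)) AND 0) -> 0
  row 17 [10001]: ((0 XOR (1 IMPLIES 0)) AND 0) -> 0
  row 18 [10010]: ((1 XOR (1 IMPLIES 1)) AND 0) -> 0
  row 19 [10011]: ((1 XOR (1 IMPLIES 1)) AND 0) -> 0
  row 20 [10100]: ((0 XOR (1 IMPLIES 0)) AND 0) -> 0
  row 21 [10101]: ((0 XOR (1 IMPLIES 0)) AND 0) -> 0
  row 22 [10110]: ((1 XOR (1 IMPLIES 1)) AND 0) -> 0
  row 23 [10111]: ((1 XOR (1 IMPLIES 1)) AND 0) -> 0
  row 24 [11000]: ((0 XOR (1 IMPLIES 0)) AND 1) -> 0
  row 25 [11001]: ((0 XOR (1 IMPLIES 0)) AND 1) -> 0
  row 26 [11010]: ((1 XOR (1 IMPLIES 1)) AND 1) -> 0
  row 27 [11011]: ((1 XOR (1 IMPLIES 1)) AND 1) -> 0
  row 28 [11100]: ((0 XOR (1 IMPLIES 0)) AND 1) -> 0
  row 29 [11101]: ((0 XOR (1 IMPLIES 0)) AND 1) -> 0
  row 30 [11110]: ((1 XOR (1 IMPLIES 1)) AND 1) -> 0
  row 31 [11111]: ((1 XOR (1 IMPLIES 1)) AND 1) -> 0
Full result column, 4 rows per line (a,b,c fixed per line; d,e runs 00..11 left to right):
  rows 0-3 [a,b,c=000]: 0000  = hex 0
  rows 4-7 [a,b,c=001]: 0000  = hex 0
  rows 8-11 [a,b,c=010]: 1100  = hex C
  rows 12-15 [a,b,c=011]: 1100  = hex C
  rows 16-19 [a,b,c=100]: 0000  = hex 0
  rows 20-23 [a,b,c=101]: 0000  = hex 0
  rows 24-27 [a,b,c=110]: 0000  = hex 0
  rows 28-31 [a,b,c=111]: 0000  = hex 0
Output column (row 0 .. row 31) = 00000000110011000000000000000000
Output column grouped in 4s = 0000 0000 1100 1100 0000 0000 0000 0000 = 0x00CC0000
Convert to decimal digit by digit (value = value*16 + digit):
  0 -> 0
  0*16 + 0 = 0
  0*16 + 12 (C) = 12
  12*16 + 12 (C) = 204
  204*16 + 0 = 3264
  3264*16 + 0 = 52224
  52224*16 + 0 = 835584
  835584*16 + 0 = 13369344
Decimal = 13369344

13369344


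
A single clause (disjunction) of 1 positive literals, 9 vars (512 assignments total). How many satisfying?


Step 1: Total=2^9=512
Step 2: Unsat when all 1 false: 2^8=256
Step 3: Sat=512-256=256

256


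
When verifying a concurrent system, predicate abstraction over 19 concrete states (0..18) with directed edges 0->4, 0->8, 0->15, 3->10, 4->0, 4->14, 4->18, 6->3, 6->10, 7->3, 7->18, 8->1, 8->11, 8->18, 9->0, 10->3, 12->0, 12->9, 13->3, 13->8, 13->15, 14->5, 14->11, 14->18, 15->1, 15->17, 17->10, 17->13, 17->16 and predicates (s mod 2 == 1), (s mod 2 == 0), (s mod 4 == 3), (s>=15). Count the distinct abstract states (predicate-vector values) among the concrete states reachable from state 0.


BFS from 0:
Concrete reachable: {0, 1, 3, 4, 5, 8, 10, 11, 13, 14, 15, 16, 17, 18}
Abstract via predicates (s mod 2 == 1), (s mod 2 == 0), (s mod 4 == 3), (s>=15):
  (0,1,0,0) <- {0, 4, 8, 10, 14}
  (0,1,0,1) <- {16, 18}
  (1,0,0,0) <- {1, 5, 13}
  (1,0,0,1) <- {17}
  (1,0,1,0) <- {3, 11}
  (1,0,1,1) <- {15}
Distinct abstract states = 6

6


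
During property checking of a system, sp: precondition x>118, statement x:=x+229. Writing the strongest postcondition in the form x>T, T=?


Formula: sp(P, x:=E) = exists old_x. (x = E[old_x/x]) AND P[old_x/x] (old_x is the value of x before the assignment; eliminate old_x by solving x = E[old_x/x] for old_x)
Step 1: Precondition P: x>118, i.e. old_x > 118
Step 2: Assignment gives x = old_x + 229, so old_x = x - 229
Step 3: Substitute into P: x - 229 > 118
Step 4: Simplify: x > 118+229 = 347

347


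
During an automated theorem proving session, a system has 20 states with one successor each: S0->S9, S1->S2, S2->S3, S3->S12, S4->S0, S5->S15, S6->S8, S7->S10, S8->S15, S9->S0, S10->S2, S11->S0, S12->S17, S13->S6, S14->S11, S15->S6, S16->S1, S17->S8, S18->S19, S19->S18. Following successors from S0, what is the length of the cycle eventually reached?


Trace from S0 until a state repeats:
  S0 -> S9 -> S0
S0 first seen at step 0, revisited at step 2.
Cycle length = 2 - 0 = 2

2


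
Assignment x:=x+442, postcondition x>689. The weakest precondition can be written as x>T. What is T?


Formula: wp(x:=E, P) = P[E/x] (substitute E for x in postcondition)
Step 1: Postcondition: x>689
Step 2: Substitute x+442 for x: x+442>689
Step 3: Solve for x: x > 689-442 = 247

247


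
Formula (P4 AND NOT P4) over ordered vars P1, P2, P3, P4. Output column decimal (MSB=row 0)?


Formula: (P4 AND NOT P4) over P1, P2, P3, P4 (16 rows)
Evaluate each row (bits = P1,P2,P3,P4, MSB first):
  row 0 [0000]: (0 AND NOT 0) -> 0
  row 1 [0001]: (1 AND NOT 1) -> 0
  row 2 [0010]: (0 AND NOT 0) -> 0
  row 3 [0011]: (1 AND NOT 1) -> 0
  row 4 [0100]: (0 AND NOT 0) -> 0
  row 5 [0101]: (1 AND NOT 1) -> 0
  row 6 [0110]: (0 AND NOT 0) -> 0
  row 7 [0111]: (1 AND NOT 1) -> 0
  row 8 [1000]: (0 AND NOT 0) -> 0
  row 9 [1001]: (1 AND NOT 1) -> 0
  row 10 [1010]: (0 AND NOT 0) -> 0
  row 11 [1011]: (1 AND NOT 1) -> 0
  row 12 [1100]: (0 AND NOT 0) -> 0
  row 13 [1101]: (1 AND NOT 1) -> 0
  row 14 [1110]: (0 AND NOT 0) -> 0
  row 15 [1111]: (1 AND NOT 1) -> 0
Full result column, 4 rows per line (P1,P2 fixed per line; P3,P4 runs 00..11 left to right):
  rows 0-3 [P1,P2=00]: 0000  = hex 0
  rows 4-7 [P1,P2=01]: 0000  = hex 0
  rows 8-11 [P1,P2=10]: 0000  = hex 0
  rows 12-15 [P1,P2=11]: 0000  = hex 0
Output column (row 0 .. row 15) = 0000000000000000
Output column grouped in 4s = 0000 0000 0000 0000 = 0x0000
Convert to decimal digit by digit (value = value*16 + digit):
  0 -> 0
  0*16 + 0 = 0
  0*16 + 0 = 0
  0*16 + 0 = 0
Decimal = 0

0


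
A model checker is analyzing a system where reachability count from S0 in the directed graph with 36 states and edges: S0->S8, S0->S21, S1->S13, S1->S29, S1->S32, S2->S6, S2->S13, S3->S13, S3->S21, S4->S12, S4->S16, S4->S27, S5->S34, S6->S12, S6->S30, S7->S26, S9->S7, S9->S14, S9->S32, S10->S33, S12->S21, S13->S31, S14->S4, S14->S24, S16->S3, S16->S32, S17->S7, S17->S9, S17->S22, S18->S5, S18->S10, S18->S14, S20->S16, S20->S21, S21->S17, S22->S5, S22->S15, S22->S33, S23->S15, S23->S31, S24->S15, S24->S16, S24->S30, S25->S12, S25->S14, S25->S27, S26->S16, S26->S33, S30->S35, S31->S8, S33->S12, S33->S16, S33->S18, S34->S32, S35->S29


BFS from S0:
  layer 0: {S0}
  layer 1: {S8, S21}
  layer 2: {S17}
  layer 3: {S7, S9, S22}
  layer 4: {S5, S14, S15, S26, S32, S33}
  layer 5: {S4, S12, S16, S18, S24, S34}
  layer 6: {S3, S10, S27, S30}
  layer 7: {S13, S35}
  layer 8: {S29, S31}
Reachable set: {S0, S3, S4, S5, S7, S8, S9, S10, S12, S13, S14, S15, S16, S17, S18, S21, S22, S24, S26, S27, S29, S30, S31, S32, S33, S34, S35}
Count = 27

27


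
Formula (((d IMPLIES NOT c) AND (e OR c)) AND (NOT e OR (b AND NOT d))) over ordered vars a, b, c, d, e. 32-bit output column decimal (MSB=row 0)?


Formula: (((d IMPLIES NOT c) AND (e OR c)) AND (NOT e OR (b AND NOT d))) over a, b, c, d, e (32 rows)
Evaluate each row (bits = a,b,c,d,e, MSB first):
  row 0 [00000]: (((0 IMPLIES NOT 0) AND (0 OR 0)) AND (NOT 0 OR (0 AND NOT 0))) -> 0
  row 1 [00001]: (((0 IMPLIES NOT 0) AND (1 OR 0)) AND (NOT 1 OR (0 AND NOT 0))) -> 0
  row 2 [00010]: (((1 IMPLIES NOT 0) AND (0 OR 0)) AND (NOT 0 OR (0 AND NOT 1))) -> 0
  row 3 [00011]: (((1 IMPLIES NOT 0) AND (1 OR 0)) AND (NOT 1 OR (0 AND NOT 1))) -> 0
  row 4 [00100]: (((0 IMPLIES NOT 1) AND (0 OR 1)) AND (NOT 0 OR (0 AND NOT 0))) -> 1
  row 5 [00101]: (((0 IMPLIES NOT 1) AND (1 OR 1)) AND (NOT 1 OR (0 AND NOT 0))) -> 0
  row 6 [00110]: (((1 IMPLIES NOT 1) AND (0 OR 1)) AND (NOT 0 OR (0 AND NOT 1))) -> 0
  row 7 [00111]: (((1 IMPLIES NOT 1) AND (1 OR 1)) AND (NOT 1 OR (0 AND NOT 1))) -> 0
  row 8 [01000]: (((0 IMPLIES NOT 0) AND (0 OR 0)) AND (NOT 0 OR (1 AND NOT 0))) -> 0
  row 9 [01001]: (((0 IMPLIES NOT 0) AND (1 OR 0)) AND (NOT 1 OR (1 AND NOT 0))) -> 1
  row 10 [01010]: (((1 IMPLIES NOT 0) AND (0 OR 0)) AND (NOT 0 OR (1 AND NOT 1))) -> 0
  row 11 [01011]: (((1 IMPLIES NOT 0) AND (1 OR 0)) AND (NOT 1 OR (1 AND NOT 1))) -> 0
  row 12 [01100]: (((0 IMPLIES NOT 1) AND (0 OR 1)) AND (NOT 0 OR (1 AND NOT 0))) -> 1
  row 13 [01101]: (((0 IMPLIES NOT 1) AND (1 OR 1)) AND (NOT 1 OR (1 AND NOT 0))) -> 1
  row 14 [01110]: (((1 IMPLIES NOT 1) AND (0 OR 1)) AND (NOT 0 OR (1 AND NOT 1))) -> 0
  row 15 [01111]: (((1 IMPLIES NOT 1) AND (1 OR 1)) AND (NOT 1 OR (1 AND NOT 1))) -> 0
  row 16 [10000]: (((0 IMPLIES NOT 0) AND (0 OR 0)) AND (NOT 0 OR (0 AND NOT 0))) -> 0
  row 17 [10001]: (((0 IMPLIES NOT 0) AND (1 OR 0)) AND (NOT 1 OR (0 AND NOT 0))) -> 0
  row 18 [10010]: (((1 IMPLIES NOT 0) AND (0 OR 0)) AND (NOT 0 OR (0 AND NOT 1))) -> 0
  row 19 [10011]: (((1 IMPLIES NOT 0) AND (1 OR 0)) AND (NOT 1 OR (0 AND NOT 1))) -> 0
  row 20 [10100]: (((0 IMPLIES NOT 1) AND (0 OR 1)) AND (NOT 0 OR (0 AND NOT 0))) -> 1
  row 21 [10101]: (((0 IMPLIES NOT 1) AND (1 OR 1)) AND (NOT 1 OR (0 AND NOT 0))) -> 0
  row 22 [10110]: (((1 IMPLIES NOT 1) AND (0 OR 1)) AND (NOT 0 OR (0 AND NOT 1))) -> 0
  row 23 [10111]: (((1 IMPLIES NOT 1) AND (1 OR 1)) AND (NOT 1 OR (0 AND NOT 1))) -> 0
  row 24 [11000]: (((0 IMPLIES NOT 0) AND (0 OR 0)) AND (NOT 0 OR (1 AND NOT 0))) -> 0
  row 25 [11001]: (((0 IMPLIES NOT 0) AND (1 OR 0)) AND (NOT 1 OR (1 AND NOT 0))) -> 1
  row 26 [11010]: (((1 IMPLIES NOT 0) AND (0 OR 0)) AND (NOT 0 OR (1 AND NOT 1))) -> 0
  row 27 [11011]: (((1 IMPLIES NOT 0) AND (1 OR 0)) AND (NOT 1 OR (1 AND NOT 1))) -> 0
  row 28 [11100]: (((0 IMPLIES NOT 1) AND (0 OR 1)) AND (NOT 0 OR (1 AND NOT 0))) -> 1
  row 29 [11101]: (((0 IMPLIES NOT 1) AND (1 OR 1)) AND (NOT 1 OR (1 AND NOT 0))) -> 1
  row 30 [11110]: (((1 IMPLIES NOT 1) AND (0 OR 1)) AND (NOT 0 OR (1 AND NOT 1))) -> 0
  row 31 [11111]: (((1 IMPLIES NOT 1) AND (1 OR 1)) AND (NOT 1 OR (1 AND NOT 1))) -> 0
Full result column, 4 rows per line (a,b,c fixed per line; d,e runs 00..11 left to right):
  rows 0-3 [a,b,c=000]: 0000  = hex 0
  rows 4-7 [a,b,c=001]: 1000  = hex 8
  rows 8-11 [a,b,c=010]: 0100  = hex 4
  rows 12-15 [a,b,c=011]: 1100  = hex C
  rows 16-19 [a,b,c=100]: 0000  = hex 0
  rows 20-23 [a,b,c=101]: 1000  = hex 8
  rows 24-27 [a,b,c=110]: 0100  = hex 4
  rows 28-31 [a,b,c=111]: 1100  = hex C
Output column (row 0 .. row 31) = 00001000010011000000100001001100
Output column grouped in 4s = 0000 1000 0100 1100 0000 1000 0100 1100 = 0x084C084C
Convert to decimal digit by digit (value = value*16 + digit):
  0 -> 0
  0*16 + 8 = 8
  8*16 + 4 = 132
  132*16 + 12 (C) = 2124
  2124*16 + 0 = 33984
  33984*16 + 8 = 543752
  543752*16 + 4 = 8700036
  8700036*16 + 12 (C) = 139200588
Decimal = 139200588

139200588


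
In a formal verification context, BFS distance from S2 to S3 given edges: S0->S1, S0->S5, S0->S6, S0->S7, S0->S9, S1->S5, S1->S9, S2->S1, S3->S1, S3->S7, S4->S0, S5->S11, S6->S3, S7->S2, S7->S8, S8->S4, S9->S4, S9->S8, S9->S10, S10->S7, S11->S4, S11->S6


BFS layer-by-layer from S2:
  dist 0: {S2}
  dist 1: {S1}
  dist 2: {S5, S9}
  dist 3: {S4, S8, S10, S11}
  dist 4: {S0, S6, S7}
  dist 5: {S3}
  -> S3 reached at distance 5
Shortest path length = 5

5


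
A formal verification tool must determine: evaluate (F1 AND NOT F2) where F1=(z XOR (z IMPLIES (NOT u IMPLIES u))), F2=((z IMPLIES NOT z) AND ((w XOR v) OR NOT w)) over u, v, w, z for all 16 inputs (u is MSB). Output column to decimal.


F1 = (z XOR (z IMPLIES (NOT u IMPLIES u)))
F2 = ((z IMPLIES NOT z) AND ((w XOR v) OR NOT w))
Counterexample to F1=>F2 is where F1=1 and F2=0.
Evaluate each row (bits = u,v,w,z, MSB first):
  row 0 [0000]: F1=1 F2=1 -> F1&~F2 -> 0
  row 1 [0001]: F1=1 F2=0 -> F1&~F2 -> 1
  row 2 [0010]: F1=1 F2=1 -> F1&~F2 -> 0
  row 3 [0011]: F1=1 F2=0 -> F1&~F2 -> 1
  row 4 [0100]: F1=1 F2=1 -> F1&~F2 -> 0
  row 5 [0101]: F1=1 F2=0 -> F1&~F2 -> 1
  row 6 [0110]: F1=1 F2=0 -> F1&~F2 -> 1
  row 7 [0111]: F1=1 F2=0 -> F1&~F2 -> 1
  row 8 [1000]: F1=1 F2=1 -> F1&~F2 -> 0
  row 9 [1001]: F1=0 F2=0 -> F1&~F2 -> 0
  row 10 [1010]: F1=1 F2=1 -> F1&~F2 -> 0
  row 11 [1011]: F1=0 F2=0 -> F1&~F2 -> 0
  row 12 [1100]: F1=1 F2=1 -> F1&~F2 -> 0
  row 13 [1101]: F1=0 F2=0 -> F1&~F2 -> 0
  row 14 [1110]: F1=1 F2=0 -> F1&~F2 -> 1
  row 15 [1111]: F1=0 F2=0 -> F1&~F2 -> 0
Full result column, 4 rows per line (u,v fixed per line; w,z runs 00..11 left to right):
  rows 0-3 [u,v=00]: 0101  = hex 5
  rows 4-7 [u,v=01]: 0111  = hex 7
  rows 8-11 [u,v=10]: 0000  = hex 0
  rows 12-15 [u,v=11]: 0010  = hex 2
Counterexample vector (row 0 .. row 15) = 0101011100000010
Output column grouped in 4s = 0101 0111 0000 0010 = 0x5702
Convert to decimal digit by digit (value = value*16 + digit):
  5 -> 5
  5*16 + 7 = 87
  87*16 + 0 = 1392
  1392*16 + 2 = 22274
Decimal = 22274

22274


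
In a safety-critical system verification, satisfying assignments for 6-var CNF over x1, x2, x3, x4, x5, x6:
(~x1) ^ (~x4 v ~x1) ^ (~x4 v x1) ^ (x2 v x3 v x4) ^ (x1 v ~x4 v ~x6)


CNF with 5 clauses over 6 vars (64 assignments).
An assignment satisfies CNF iff every clause has >=1 true literal.
Check each row (bits = x1,x2,x3,x4,x5,x6; clause T/F shown):
  row 0 [000000]: clauses=TTTFT -> 0
  row 1 [000001]: clauses=TTTFT -> 0
  row 2 [000010]: clauses=TTTFT -> 0
  row 3 [000011]: clauses=TTTFT -> 0
  row 4 [000100]: clauses=TTFTT -> 0
  (every remaining row is evaluated the same way; all 64 results are listed next)
Full result column, 8 rows per line (x1,x2,x3 fixed per line; x4,x5,x6 runs 000..111 left to right):
  rows 0-7 [x1,x2,x3=000]: 00000000  (ones: 0)
  rows 8-15 [x1,x2,x3=001]: 11110000  (ones: 4)
  rows 16-23 [x1,x2,x3=010]: 11110000  (ones: 4)
  rows 24-31 [x1,x2,x3=011]: 11110000  (ones: 4)
  rows 32-39 [x1,x2,x3=100]: 00000000  (ones: 0)
  rows 40-47 [x1,x2,x3=101]: 00000000  (ones: 0)
  rows 48-55 [x1,x2,x3=110]: 00000000  (ones: 0)
  rows 56-63 [x1,x2,x3=111]: 00000000  (ones: 0)
Satisfying assignments = 0+4+4+4+0+0+0+0 = 12

12


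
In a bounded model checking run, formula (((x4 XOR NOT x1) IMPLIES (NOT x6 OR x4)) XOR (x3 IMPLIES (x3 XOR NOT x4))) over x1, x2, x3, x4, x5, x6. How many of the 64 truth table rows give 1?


Formula: (((x4 XOR NOT x1) IMPLIES (NOT x6 OR x4)) XOR (x3 IMPLIES (x3 XOR NOT x4))) over 6 vars (64 rows)
Evaluate each row (x1, x2, x3, x4, x5, x6 as bits, MSB first):
  row 0 [000000]: (((0 XOR NOT 0) IMPLIES (NOT 0 OR 0)) XOR (0 IMPLIES (0 XOR NOT 0))) -> 0
  row 1 [000001]: (((0 XOR NOT 0) IMPLIES (NOT 1 OR 0)) XOR (0 IMPLIES (0 XOR NOT 0))) -> 1
  row 2 [000010]: (((0 XOR NOT 0) IMPLIES (NOT 0 OR 0)) XOR (0 IMPLIES (0 XOR NOT 0))) -> 0
  row 3 [000011]: (((0 XOR NOT 0) IMPLIES (NOT 1 OR 0)) XOR (0 IMPLIES (0 XOR NOT 0))) -> 1
  row 4 [000100]: (((1 XOR NOT 0) IMPLIES (NOT 0 OR 1)) XOR (0 IMPLIES (0 XOR NOT 1))) -> 0
  (every remaining row is evaluated the same way; all 64 results are listed next)
Full result column, 8 rows per line (x1,x2,x3 fixed per line; x4,x5,x6 runs 000..111 left to right):
  rows 0-7 [x1,x2,x3=000]: 01010000  (ones: 2)
  rows 8-15 [x1,x2,x3=001]: 10100000  (ones: 2)
  rows 16-23 [x1,x2,x3=010]: 01010000  (ones: 2)
  rows 24-31 [x1,x2,x3=011]: 10100000  (ones: 2)
  rows 32-39 [x1,x2,x3=100]: 00000000  (ones: 0)
  rows 40-47 [x1,x2,x3=101]: 11110000  (ones: 4)
  rows 48-55 [x1,x2,x3=110]: 00000000  (ones: 0)
  rows 56-63 [x1,x2,x3=111]: 11110000  (ones: 4)
Count of 1-rows = 2+2+2+2+0+4+0+4 = 16

16


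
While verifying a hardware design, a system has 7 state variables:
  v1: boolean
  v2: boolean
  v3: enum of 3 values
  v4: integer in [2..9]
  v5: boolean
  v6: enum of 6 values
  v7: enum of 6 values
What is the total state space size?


State space = product of domain sizes of all variables.
Domain sizes:
  v1 (boolean): 2
  v2 (boolean): 2
  v3 (enum of 3 values): 3
  v4 (integer in [2..9]): 8
  v5 (boolean): 2
  v6 (enum of 6 values): 6
  v7 (enum of 6 values): 6
Product = 2 * 2 * 3 * 8 * 2 * 6 * 6 = 6912

6912


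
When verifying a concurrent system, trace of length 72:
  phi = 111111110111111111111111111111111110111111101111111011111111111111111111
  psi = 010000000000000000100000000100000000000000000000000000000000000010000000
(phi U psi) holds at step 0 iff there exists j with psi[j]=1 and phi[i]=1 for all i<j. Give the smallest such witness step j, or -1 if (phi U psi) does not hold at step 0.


(phi U psi) at 0: need smallest j with psi[j]=1 and phi[i]=1 for all i in [0,j).
Scan from step 0:
  step 0: phi=1, psi=0 -> continue
  step 1: psi=1 and phi held for [0,1) -> witness found
Witness step = 1

1


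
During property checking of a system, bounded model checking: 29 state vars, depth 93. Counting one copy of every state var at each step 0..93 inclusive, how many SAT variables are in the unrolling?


BMC unrolls to depth k, creating one copy of each state var for steps 0..k.
Step count = 93 + 1 = 94 (steps 0 through 93)
Vars per step = 29
Total = 29 * 94 = 2726

2726


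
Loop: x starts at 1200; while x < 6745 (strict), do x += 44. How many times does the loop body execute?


Step 1: x goes from 1200 toward 6745 by 44; the body runs while x<6745, so iterations = ceil((bound-start)/step)
Step 2: Distance=5545
Step 3: ceil(5545/44)=127

127
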